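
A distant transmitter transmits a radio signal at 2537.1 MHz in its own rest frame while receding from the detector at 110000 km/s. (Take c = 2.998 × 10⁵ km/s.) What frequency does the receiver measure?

β = v/c = 110000/299800 = 0.3669.
Relativistic Doppler for frequency: f' = f₀ · √((1 − β)/(1 + β)).
f' = 2537.1 × √(0.6331/1.3669) = 2537.1 × 0.68055 ≈ 1726.6 MHz.

1726.6 MHz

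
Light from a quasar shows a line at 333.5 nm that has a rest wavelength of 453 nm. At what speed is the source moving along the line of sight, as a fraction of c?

λ'/λ₀ = 0.7362 < 1 (blueshift), so the source is approaching.
λ'/λ₀ = √((1 − β)/(1 + β)) for an approaching source ⇒ β = (1 − r²)/(1 + r²) with r = λ'/λ₀.
β = (1 − 0.5420)/(1 + 0.5420) ≈ 0.297.

0.297c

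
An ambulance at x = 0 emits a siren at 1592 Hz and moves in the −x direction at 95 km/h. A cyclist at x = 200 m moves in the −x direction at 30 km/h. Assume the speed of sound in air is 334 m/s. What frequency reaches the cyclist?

1512 Hz

95 km/h = 26.39 m/s; 30 km/h = 8.333 m/s.
The observer lies on the +x side, so the source is heading away from the observer and the observer is heading toward the source.
Both move, so f' = f · (v + v_o)/(v + v_s).
f' = 1592 × (334 + 8.333)/(334 + 26.39) = 1592 × 342.33/360.39 ≈ 1512 Hz.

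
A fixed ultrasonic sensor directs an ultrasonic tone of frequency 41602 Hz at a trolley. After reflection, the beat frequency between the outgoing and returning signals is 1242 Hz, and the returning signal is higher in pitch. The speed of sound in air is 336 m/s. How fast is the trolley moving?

4.9 m/s

Double Doppler shift off a moving reflector: f₂ = f₀ · (v + u)/(v − u) (u > 0 toward emitter).
Returning signal is higher, so f₂ = f₀ + Δf = 41602 + 1242 = 42844 Hz.
Rearranging, u = v · (f₂ − f₀)/(f₂ + f₀) = 336 × 1242/84446 ≈ 4.9 m/s.
So the trolley is moving at 4.9 m/s toward the emitter.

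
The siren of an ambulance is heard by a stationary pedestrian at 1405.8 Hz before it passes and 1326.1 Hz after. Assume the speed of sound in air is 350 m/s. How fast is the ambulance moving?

10.2 m/s

f₁/f₂ = (v + v_s)/(v − v_s), so v_s = v · (f₁ − f₂)/(f₁ + f₂).
v_s = 350 × (1405.8 − 1326.1)/(1405.8 + 1326.1) = 350 × 79.7/2731.9 ≈ 10.2 m/s.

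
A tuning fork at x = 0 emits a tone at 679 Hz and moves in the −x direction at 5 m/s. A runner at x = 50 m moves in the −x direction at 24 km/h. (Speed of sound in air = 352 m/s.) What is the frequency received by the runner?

24 km/h = 6.667 m/s.
The observer lies on the +x side, so the source is heading away from the observer and the observer is heading toward the source.
With source receding and observer approaching, f' = f · (v + v_o)/(v + v_s).
f' = 679 × (352 + 6.667)/(352 + 5) = 679 × 358.67/357 ≈ 682 Hz.

682 Hz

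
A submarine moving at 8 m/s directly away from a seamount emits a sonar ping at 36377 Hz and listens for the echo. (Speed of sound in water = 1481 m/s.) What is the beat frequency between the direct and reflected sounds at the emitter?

The seamount receives the sound from a moving source: f₁ = f₀ · v/(v + v_e) = 36377 × 1481/1489 ≈ 36182 Hz.
On the return leg the submarine is a moving observer: f₂ = f₁ · (v − v_e)/v = 36182 × 1473/1481 ≈ 35986 Hz.
Equivalently f₂ = f₀ · (v − v_e)/(v + v_e).
Beat against the emitted tone: |f₂ − f₀| = 2v_e·f₀/(v + v_e) = 2 × 8 × 36377/1489 ≈ 391 Hz.

391 Hz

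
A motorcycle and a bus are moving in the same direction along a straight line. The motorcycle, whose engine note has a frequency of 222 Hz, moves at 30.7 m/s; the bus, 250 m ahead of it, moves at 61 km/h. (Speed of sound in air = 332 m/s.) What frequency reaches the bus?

232 Hz

61 km/h = 16.94 m/s.
The bus is ahead, so the motorcycle is moving toward it while the bus is moving away from the motorcycle.
Both move, so f' = f · (v − v_o)/(v − v_s).
f' = 222 × (332 − 16.94)/(332 − 30.7) = 222 × 315.06/301.3 ≈ 232 Hz.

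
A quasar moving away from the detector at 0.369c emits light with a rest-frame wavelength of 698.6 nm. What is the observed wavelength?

1029.0 nm

Relativistic Doppler for wavelength: λ' = λ₀ · √((1 + β)/(1 − β)).
λ' = 698.6 × √(1.3690/0.6310) = 698.6 × 1.47295 ≈ 1029.0 nm.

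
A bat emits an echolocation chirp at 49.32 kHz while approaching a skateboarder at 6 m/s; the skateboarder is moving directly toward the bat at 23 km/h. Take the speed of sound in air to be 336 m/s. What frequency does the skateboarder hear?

23 km/h = 6.389 m/s.
General Doppler shift: f' = f · (v + v_o)/(v − v_s).
f' = 49.32 × (336 + 6.389)/(336 − 6) = 49.32 × 342.39/330 ≈ 51.2 kHz.

51.2 kHz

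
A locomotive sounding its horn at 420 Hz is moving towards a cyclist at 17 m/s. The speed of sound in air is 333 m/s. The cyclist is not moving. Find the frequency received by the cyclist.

443 Hz

Moving source, stationary observer: f' = f · v/(v − v_s) since the source is approaching.
f' = 420 × 333/(333 − 17) = 420 × 333/316 ≈ 443 Hz.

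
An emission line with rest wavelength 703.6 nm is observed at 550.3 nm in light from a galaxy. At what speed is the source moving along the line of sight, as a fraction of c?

0.241

λ'/λ₀ = 0.7821 < 1 (blueshift), so the source is approaching.
λ'/λ₀ = √((1 − β)/(1 + β)) for an approaching source ⇒ β = (1 − r²)/(1 + r²) with r = λ'/λ₀.
β = (1 − 0.6117)/(1 + 0.6117) ≈ 0.241.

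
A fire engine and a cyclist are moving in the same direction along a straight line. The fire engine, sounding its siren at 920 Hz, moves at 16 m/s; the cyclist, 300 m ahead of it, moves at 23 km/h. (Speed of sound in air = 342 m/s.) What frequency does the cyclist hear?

23 km/h = 6.389 m/s.
The cyclist is ahead, so the fire engine is moving toward it while the cyclist is moving away from the fire engine.
Both move, so f' = f · (v − v_o)/(v − v_s).
f' = 920 × (342 − 6.389)/(342 − 16) = 920 × 335.61/326 ≈ 947 Hz.

947 Hz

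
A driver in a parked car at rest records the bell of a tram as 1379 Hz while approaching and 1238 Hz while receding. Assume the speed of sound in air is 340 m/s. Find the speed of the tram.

f₁/f₂ = (v + v_s)/(v − v_s), so v_s = v · (f₁ − f₂)/(f₁ + f₂).
v_s = 340 × (1379 − 1238)/(1379 + 1238) = 340 × 141/2617 ≈ 18.3 m/s.

18.3 m/s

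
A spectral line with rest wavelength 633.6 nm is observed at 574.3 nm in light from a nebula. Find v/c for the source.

0.098c

λ'/λ₀ = 0.9064 < 1 (blueshift), so the source is approaching.
λ'/λ₀ = √((1 − β)/(1 + β)) for an approaching source ⇒ β = (1 − r²)/(1 + r²) with r = λ'/λ₀.
β = (1 − 0.8216)/(1 + 0.8216) ≈ 0.098.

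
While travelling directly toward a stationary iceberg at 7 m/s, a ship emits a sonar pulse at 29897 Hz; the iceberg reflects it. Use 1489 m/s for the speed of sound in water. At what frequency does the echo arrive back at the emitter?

The iceberg receives the sound from a moving source: f₁ = f₀ · v/(v − v_e) = 29897 × 1489/1482 ≈ 30038 Hz.
On the return leg the ship is a moving observer: f₂ = f₁ · (v + v_e)/v = 30038 × 1496/1489 ≈ 30179 Hz.
Equivalently f₂ = f₀ · (v + v_e)/(v − v_e).

30179 Hz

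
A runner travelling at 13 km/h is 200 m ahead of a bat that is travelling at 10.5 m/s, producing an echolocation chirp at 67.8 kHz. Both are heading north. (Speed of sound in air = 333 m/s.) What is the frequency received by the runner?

13 km/h = 3.611 m/s.
The runner is ahead, so the bat is moving toward it while the runner is moving away from the bat.
With source approaching and observer receding, f' = f · (v − v_o)/(v − v_s).
f' = 67.8 × (333 − 3.611)/(333 − 10.5) = 67.8 × 329.39/322.5 ≈ 69.2 kHz.

69.2 kHz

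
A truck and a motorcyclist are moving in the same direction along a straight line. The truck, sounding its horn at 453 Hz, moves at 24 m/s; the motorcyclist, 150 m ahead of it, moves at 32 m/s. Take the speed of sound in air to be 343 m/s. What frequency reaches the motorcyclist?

The motorcyclist is ahead, so the truck is moving toward it while the motorcyclist is moving away from the truck.
Both move, so f' = f · (v − v_o)/(v − v_s).
f' = 453 × (343 − 32)/(343 − 24) = 453 × 311/319 ≈ 442 Hz.

442 Hz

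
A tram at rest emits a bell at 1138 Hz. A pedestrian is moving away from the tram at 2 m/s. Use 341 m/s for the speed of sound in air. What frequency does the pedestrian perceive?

Moving observer, stationary source: f' = f · (v − v_o)/v.
f' = 1138 × (341 − 2)/341 = 1138 × 339/341 ≈ 1131 Hz.

1131 Hz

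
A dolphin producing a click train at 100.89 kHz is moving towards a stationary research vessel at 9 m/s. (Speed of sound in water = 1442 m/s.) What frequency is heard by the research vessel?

Moving source, stationary observer: f' = f · v/(v − v_s) since the source is approaching.
f' = 100.89 × 1442/(1442 − 9) = 100.89 × 1442/1433 ≈ 101.5 kHz.

101.5 kHz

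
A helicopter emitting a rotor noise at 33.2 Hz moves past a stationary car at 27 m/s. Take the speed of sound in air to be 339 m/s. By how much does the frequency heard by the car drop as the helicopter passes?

Approaching: f₁ = f · v/(v − v_s) = 33.2 × 339/312 ≈ 36.07 Hz.
Receding: f₂ = f · v/(v + v_s) = 33.2 × 339/366 ≈ 30.75 Hz.
Drop: f₁ − f₂ = 2f·v·v_s/(v² − v_s²) = 2 × 33.2 × 339 × 27/(339² − 27²) ≈ 5.32 Hz.

5.32 Hz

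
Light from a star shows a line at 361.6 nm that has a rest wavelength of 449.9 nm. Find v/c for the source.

0.215c

λ'/λ₀ = 0.8037 < 1 (blueshift), so the source is approaching.
λ'/λ₀ = √((1 − β)/(1 + β)) for an approaching source ⇒ β = (1 − r²)/(1 + r²) with r = λ'/λ₀.
β = (1 − 0.6460)/(1 + 0.6460) ≈ 0.215.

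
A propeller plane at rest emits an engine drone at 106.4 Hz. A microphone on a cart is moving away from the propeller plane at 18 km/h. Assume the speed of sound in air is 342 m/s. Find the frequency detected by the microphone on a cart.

18 km/h = 5 m/s.
Only the observer moves, away from the source, so f' = f · (v − v_o)/v.
f' = 106.4 × (342 − 5)/342 = 106.4 × 337/342 ≈ 105 Hz.

105 Hz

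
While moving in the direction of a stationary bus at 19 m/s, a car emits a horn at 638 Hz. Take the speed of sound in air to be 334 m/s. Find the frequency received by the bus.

With the source moving toward a stationary observer, f' = f · v/(v − v_s).
f' = 638 × 334/(334 − 19) = 638 × 334/315 ≈ 676 Hz.

676 Hz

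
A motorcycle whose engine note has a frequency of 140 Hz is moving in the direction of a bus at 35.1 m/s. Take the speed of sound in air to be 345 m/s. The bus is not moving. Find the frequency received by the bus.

156 Hz

Moving source, stationary observer: f' = f · v/(v − v_s) since the source is approaching.
f' = 140 × 345/(345 − 35.1) = 140 × 345/309.9 ≈ 156 Hz.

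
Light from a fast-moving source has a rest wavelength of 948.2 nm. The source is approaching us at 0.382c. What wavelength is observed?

Relativistic Doppler for wavelength: λ' = λ₀ · √((1 − β)/(1 + β)).
λ' = 948.2 × √(0.6180/1.3820) = 948.2 × 0.66871 ≈ 634.1 nm.

634.1 nm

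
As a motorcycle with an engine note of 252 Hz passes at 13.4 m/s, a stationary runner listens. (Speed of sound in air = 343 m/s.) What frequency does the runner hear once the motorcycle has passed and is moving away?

243 Hz

Receding: f₂ = f · v/(v + v_s) = 252 × 343/356.4 ≈ 243 Hz.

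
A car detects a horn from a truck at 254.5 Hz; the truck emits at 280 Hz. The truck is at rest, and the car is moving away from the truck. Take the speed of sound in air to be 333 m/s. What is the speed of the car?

f' = f · (v − v_o)/v ⇒ v_o = v · |f'/f − 1|.
v_o = 333 × |254.5/280 − 1| = 333 × 0.09107 ≈ 30 m/s.

30 m/s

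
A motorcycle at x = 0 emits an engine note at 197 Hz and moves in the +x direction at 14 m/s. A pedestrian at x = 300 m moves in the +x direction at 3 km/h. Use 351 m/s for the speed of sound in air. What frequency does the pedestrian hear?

3 km/h = 0.8333 m/s.
The observer lies on the +x side, so the source is heading toward the observer and the observer is heading away from the source.
With source approaching and observer receding, f' = f · (v − v_o)/(v − v_s).
f' = 197 × (351 − 0.8333)/(351 − 14) = 197 × 350.17/337 ≈ 205 Hz.

205 Hz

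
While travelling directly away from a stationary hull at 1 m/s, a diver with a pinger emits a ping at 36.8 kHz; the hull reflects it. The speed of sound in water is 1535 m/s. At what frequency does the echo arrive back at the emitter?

The hull receives the sound from a moving source: f₁ = f₀ · v/(v + v_e) = 36.8 × 1535/1536 ≈ 36.8 kHz.
On the return leg the diver with a pinger is a moving observer: f₂ = f₁ · (v − v_e)/v = 36.8 × 1534/1535 ≈ 36.8 kHz.
Equivalently f₂ = f₀ · (v − v_e)/(v + v_e).

36.8 kHz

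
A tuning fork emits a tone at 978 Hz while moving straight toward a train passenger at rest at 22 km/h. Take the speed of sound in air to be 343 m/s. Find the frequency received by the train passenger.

996 Hz

22 km/h = 6.111 m/s.
Moving source, stationary observer: f' = f · v/(v − v_s) since the source is approaching.
f' = 978 × 343/(343 − 6.111) = 978 × 343/336.9 ≈ 996 Hz.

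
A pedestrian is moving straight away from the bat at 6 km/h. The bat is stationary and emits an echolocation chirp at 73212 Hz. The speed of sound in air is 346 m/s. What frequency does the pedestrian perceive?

72859 Hz

6 km/h = 1.667 m/s.
Moving observer, stationary source: f' = f · (v − v_o)/v.
f' = 73212 × (346 − 1.667)/346 = 73212 × 344.33/346 ≈ 72859 Hz.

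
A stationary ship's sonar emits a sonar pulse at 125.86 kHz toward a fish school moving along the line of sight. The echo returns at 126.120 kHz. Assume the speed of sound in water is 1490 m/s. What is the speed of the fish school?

Double Doppler shift off a moving reflector: f₂ = f₀ · (v + u)/(v − u) (u > 0 toward emitter).
Rearranging, u = v · (f₂ − f₀)/(f₂ + f₀) = 1490 × 0.260/251.980 ≈ 1.54 m/s.
So the fish school is moving at 1.54 m/s toward the emitter.

1.54 m/s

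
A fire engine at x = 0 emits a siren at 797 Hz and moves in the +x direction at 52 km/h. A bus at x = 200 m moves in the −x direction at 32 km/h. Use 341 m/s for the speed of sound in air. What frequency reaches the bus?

52 km/h = 14.44 m/s; 32 km/h = 8.889 m/s.
The observer lies on the +x side, so the source is heading toward the observer and the observer is heading toward the source.
With source approaching and observer approaching, f' = f · (v + v_o)/(v − v_s).
f' = 797 × (341 + 8.889)/(341 − 14.44) = 797 × 349.89/326.56 ≈ 854 Hz.

854 Hz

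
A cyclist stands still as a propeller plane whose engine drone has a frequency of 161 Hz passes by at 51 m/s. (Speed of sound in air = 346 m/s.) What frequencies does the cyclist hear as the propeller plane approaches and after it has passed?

Approaching: f₁ = f · v/(v − v_s) = 161 × 346/295 ≈ 189 Hz.
Receding: f₂ = f · v/(v + v_s) = 161 × 346/397 ≈ 140 Hz.

189 Hz approaching; 140 Hz receding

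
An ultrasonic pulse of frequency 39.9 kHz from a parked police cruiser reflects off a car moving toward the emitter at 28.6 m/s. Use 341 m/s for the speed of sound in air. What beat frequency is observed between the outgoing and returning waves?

At the car (a moving observer), f₁ = f₀ · (v + u)/v = 39.9 × 369.6/341 ≈ 43.25 kHz.
The reflection then acts as a moving source: f₂ = f₁ · v/(v − u) ≈ 47.21 kHz.
Beat frequency (with f₀ = 39900 Hz): |f₂ − f₀| = 2u·f₀/(v − u) = 2 × 28.6 × 39900/312.4 ≈ 7306 Hz.

7306 Hz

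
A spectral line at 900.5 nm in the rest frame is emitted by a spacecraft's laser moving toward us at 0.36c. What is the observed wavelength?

617.7 nm

Relativistic Doppler for wavelength: λ' = λ₀ · √((1 − β)/(1 + β)).
λ' = 900.5 × √(0.6400/1.3600) = 900.5 × 0.68599 ≈ 617.7 nm.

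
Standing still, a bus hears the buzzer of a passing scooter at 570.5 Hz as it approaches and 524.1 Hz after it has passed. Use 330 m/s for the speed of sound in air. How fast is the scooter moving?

14.0 m/s

f₁/f₂ = (v + v_s)/(v − v_s), so v_s = v · (f₁ − f₂)/(f₁ + f₂).
v_s = 330 × (570.5 − 524.1)/(570.5 + 524.1) = 330 × 46.4/1094.6 ≈ 14.0 m/s.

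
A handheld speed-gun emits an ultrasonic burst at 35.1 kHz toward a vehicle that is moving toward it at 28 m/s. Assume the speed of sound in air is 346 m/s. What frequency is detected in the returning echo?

41.3 kHz

The vehicle first receives the wave as a moving observer: f₁ = f₀ · (v + u)/v = 35.1 × (346 + 28)/346 ≈ 37.9 kHz.
On reflection it acts as a source moving toward the stationary detector: f₂ = f₁ · v/(v − u) = 37.9 × 346/318 ≈ 41.3 kHz.
Equivalently f₂ = f₀ · (v + u)/(v − u).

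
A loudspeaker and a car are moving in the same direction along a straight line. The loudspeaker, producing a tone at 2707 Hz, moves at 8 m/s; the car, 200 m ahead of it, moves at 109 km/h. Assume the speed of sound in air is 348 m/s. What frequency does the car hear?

2530 Hz

109 km/h = 30.28 m/s.
The car is ahead, so the loudspeaker is moving toward it while the car is moving away from the loudspeaker.
Both move, so f' = f · (v − v_o)/(v − v_s).
f' = 2707 × (348 − 30.28)/(348 − 8) = 2707 × 317.72/340 ≈ 2530 Hz.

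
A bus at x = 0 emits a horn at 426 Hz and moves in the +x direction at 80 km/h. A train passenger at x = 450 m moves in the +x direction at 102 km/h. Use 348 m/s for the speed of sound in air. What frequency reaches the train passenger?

80 km/h = 22.22 m/s; 102 km/h = 28.33 m/s.
The observer lies on the +x side, so the source is heading toward the observer and the observer is heading away from the source.
General Doppler shift: f' = f · (v − v_o)/(v − v_s).
f' = 426 × (348 − 28.33)/(348 − 22.22) = 426 × 319.67/325.78 ≈ 418 Hz.

418 Hz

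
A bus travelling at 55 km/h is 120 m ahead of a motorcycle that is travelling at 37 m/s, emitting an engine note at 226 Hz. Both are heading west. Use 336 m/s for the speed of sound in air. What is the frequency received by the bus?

242 Hz

55 km/h = 15.28 m/s.
The bus is ahead, so the motorcycle is moving toward it while the bus is moving away from the motorcycle.
Both move, so f' = f · (v − v_o)/(v − v_s).
f' = 226 × (336 − 15.28)/(336 − 37) = 226 × 320.72/299 ≈ 242 Hz.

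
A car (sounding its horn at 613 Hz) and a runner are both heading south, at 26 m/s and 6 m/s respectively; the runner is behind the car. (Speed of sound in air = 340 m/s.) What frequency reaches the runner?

The runner is behind, so the car is moving away from it while the runner is moving toward the car.
With source receding and observer approaching, f' = f · (v + v_o)/(v + v_s).
f' = 613 × (340 + 6)/(340 + 26) = 613 × 346/366 ≈ 580 Hz.

580 Hz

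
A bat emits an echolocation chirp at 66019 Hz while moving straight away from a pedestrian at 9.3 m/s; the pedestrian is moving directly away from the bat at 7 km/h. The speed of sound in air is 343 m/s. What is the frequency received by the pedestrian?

7 km/h = 1.944 m/s.
General Doppler shift: f' = f · (v − v_o)/(v + v_s).
f' = 66019 × (343 − 1.944)/(343 + 9.3) = 66019 × 341.06/352.3 ≈ 63912 Hz.

63912 Hz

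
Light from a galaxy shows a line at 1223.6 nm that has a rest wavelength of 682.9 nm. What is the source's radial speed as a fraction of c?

0.525c

λ'/λ₀ = 1.7918 > 1 (redshift), so the source is receding.
λ'/λ₀ = √((1 + β)/(1 − β)) for a receding source ⇒ β = (r² − 1)/(r² + 1) with r = λ'/λ₀.
β = (3.2104 − 1)/(3.2104 + 1) ≈ 0.525.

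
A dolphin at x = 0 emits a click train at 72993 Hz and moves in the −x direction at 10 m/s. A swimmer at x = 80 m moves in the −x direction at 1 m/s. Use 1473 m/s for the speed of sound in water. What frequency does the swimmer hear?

72550 Hz

The observer lies on the +x side, so the source is heading away from the observer and the observer is heading toward the source.
General Doppler shift: f' = f · (v + v_o)/(v + v_s).
f' = 72993 × (1473 + 1)/(1473 + 10) = 72993 × 1474/1483 ≈ 72550 Hz.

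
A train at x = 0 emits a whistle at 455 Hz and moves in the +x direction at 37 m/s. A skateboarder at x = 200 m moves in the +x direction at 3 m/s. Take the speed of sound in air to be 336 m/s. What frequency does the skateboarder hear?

The observer lies on the +x side, so the source is heading toward the observer and the observer is heading away from the source.
With source approaching and observer receding, f' = f · (v − v_o)/(v − v_s).
f' = 455 × (336 − 3)/(336 − 37) = 455 × 333/299 ≈ 507 Hz.

507 Hz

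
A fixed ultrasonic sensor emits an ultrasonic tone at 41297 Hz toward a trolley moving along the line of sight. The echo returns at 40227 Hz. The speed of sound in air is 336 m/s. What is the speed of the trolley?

Double Doppler shift off a moving reflector: f₂ = f₀ · (v + u)/(v − u) (u > 0 toward emitter).
Rearranging, u = v · (f₂ − f₀)/(f₂ + f₀) = 336 × -1070/81524 ≈ -4.4 m/s.
So the trolley is moving at 4.4 m/s away from the emitter.

4.4 m/s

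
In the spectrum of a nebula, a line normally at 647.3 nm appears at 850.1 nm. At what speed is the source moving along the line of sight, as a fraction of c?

0.266c

λ'/λ₀ = 1.3133 > 1 (redshift), so the source is receding.
λ'/λ₀ = √((1 + β)/(1 − β)) for a receding source ⇒ β = (r² − 1)/(r² + 1) with r = λ'/λ₀.
β = (1.7248 − 1)/(1.7248 + 1) ≈ 0.266.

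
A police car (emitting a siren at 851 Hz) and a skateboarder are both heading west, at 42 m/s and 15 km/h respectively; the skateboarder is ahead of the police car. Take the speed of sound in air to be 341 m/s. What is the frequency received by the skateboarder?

959 Hz

15 km/h = 4.167 m/s.
The skateboarder is ahead, so the police car is moving toward it while the skateboarder is moving away from the police car.
General Doppler shift: f' = f · (v − v_o)/(v − v_s).
f' = 851 × (341 − 4.167)/(341 − 42) = 851 × 336.83/299 ≈ 959 Hz.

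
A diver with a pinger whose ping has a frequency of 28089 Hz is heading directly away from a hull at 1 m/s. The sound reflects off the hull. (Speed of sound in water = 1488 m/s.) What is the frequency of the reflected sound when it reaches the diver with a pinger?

28051 Hz

The hull receives the sound from a moving source: f₁ = f₀ · v/(v + v_e) = 28089 × 1488/1489 ≈ 28070 Hz.
On the return leg the diver with a pinger is a moving observer: f₂ = f₁ · (v − v_e)/v = 28070 × 1487/1488 ≈ 28051 Hz.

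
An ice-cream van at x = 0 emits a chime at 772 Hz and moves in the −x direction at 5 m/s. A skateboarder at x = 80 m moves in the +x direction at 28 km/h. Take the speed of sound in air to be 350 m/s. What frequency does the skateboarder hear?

744 Hz

28 km/h = 7.778 m/s.
The observer lies on the +x side, so the source is heading away from the observer and the observer is heading away from the source.
Both move, so f' = f · (v − v_o)/(v + v_s).
f' = 772 × (350 − 7.778)/(350 + 5) = 772 × 342.22/355 ≈ 744 Hz.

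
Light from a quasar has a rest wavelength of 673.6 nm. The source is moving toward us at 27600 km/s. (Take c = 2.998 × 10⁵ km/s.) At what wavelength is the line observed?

β = v/c = 27600/299800 = 0.0921.
Relativistic Doppler for wavelength: λ' = λ₀ · √((1 − β)/(1 + β)).
λ' = 673.6 × √(0.9079/1.0921) = 673.6 × 0.91181 ≈ 614.2 nm.

614.2 nm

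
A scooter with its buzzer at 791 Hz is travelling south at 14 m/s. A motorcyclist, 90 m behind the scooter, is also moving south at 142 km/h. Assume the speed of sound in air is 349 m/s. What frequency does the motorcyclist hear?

142 km/h = 39.44 m/s.
The motorcyclist is behind, so the scooter is moving away from it while the motorcyclist is moving toward the scooter.
Both move, so f' = f · (v + v_o)/(v + v_s).
f' = 791 × (349 + 39.44)/(349 + 14) = 791 × 388.44/363 ≈ 846 Hz.

846 Hz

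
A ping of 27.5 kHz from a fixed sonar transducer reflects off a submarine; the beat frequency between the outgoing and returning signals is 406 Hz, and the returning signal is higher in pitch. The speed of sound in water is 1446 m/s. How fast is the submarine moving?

Double Doppler shift off a moving reflector: f₂ = f₀ · (v + u)/(v − u) (u > 0 toward emitter).
Returning signal is higher, so f₂ = f₀ + Δf = 27500 + 406 = 27906 Hz.
Rearranging, u = v · (f₂ − f₀)/(f₂ + f₀) = 1446 × 406/55406 ≈ 10.6 m/s.
So the submarine is moving at 10.6 m/s toward the emitter.

10.6 m/s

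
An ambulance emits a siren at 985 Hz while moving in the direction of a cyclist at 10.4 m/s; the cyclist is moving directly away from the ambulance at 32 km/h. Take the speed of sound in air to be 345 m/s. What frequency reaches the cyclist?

32 km/h = 8.889 m/s.
With source approaching and observer receding, f' = f · (v − v_o)/(v − v_s).
f' = 985 × (345 − 8.889)/(345 − 10.4) = 985 × 336.11/334.6 ≈ 989 Hz.

989 Hz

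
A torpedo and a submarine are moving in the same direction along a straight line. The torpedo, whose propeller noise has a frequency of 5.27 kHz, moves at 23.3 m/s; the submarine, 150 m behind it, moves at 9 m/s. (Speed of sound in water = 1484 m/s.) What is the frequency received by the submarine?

The submarine is behind, so the torpedo is moving away from it while the submarine is moving toward the torpedo.
General Doppler shift: f' = f · (v + v_o)/(v + v_s).
f' = 5.27 × (1484 + 9)/(1484 + 23.3) = 5.27 × 1493/1507.3 ≈ 5.22 kHz.

5.22 kHz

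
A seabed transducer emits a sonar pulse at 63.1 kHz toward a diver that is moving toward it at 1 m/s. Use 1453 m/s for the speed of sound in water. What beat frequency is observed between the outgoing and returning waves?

87 Hz

The diver first receives the wave as a moving observer: f₁ = f₀ · (v + u)/v = 63.1 × (1453 + 1)/1453 ≈ 63.1434 kHz.
On reflection it acts as a source moving toward the stationary detector: f₂ = f₁ · v/(v − u) = 63.1434 × 1453/1452 ≈ 63.1869 kHz.
Beat frequency (with f₀ = 63100 Hz): |f₂ − f₀| = 2u·f₀/(v − u) = 2 × 1 × 63100/1452 ≈ 87 Hz.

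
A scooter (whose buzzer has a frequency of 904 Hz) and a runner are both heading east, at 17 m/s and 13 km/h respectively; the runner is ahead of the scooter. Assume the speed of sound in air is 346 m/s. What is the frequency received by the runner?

941 Hz

13 km/h = 3.611 m/s.
The runner is ahead, so the scooter is moving toward it while the runner is moving away from the scooter.
With source approaching and observer receding, f' = f · (v − v_o)/(v − v_s).
f' = 904 × (346 − 3.611)/(346 − 17) = 904 × 342.39/329 ≈ 941 Hz.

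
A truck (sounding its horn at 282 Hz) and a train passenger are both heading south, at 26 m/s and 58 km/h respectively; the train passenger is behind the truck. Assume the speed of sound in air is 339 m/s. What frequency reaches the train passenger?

58 km/h = 16.11 m/s.
The train passenger is behind, so the truck is moving away from it while the train passenger is moving toward the truck.
With source receding and observer approaching, f' = f · (v + v_o)/(v + v_s).
f' = 282 × (339 + 16.11)/(339 + 26) = 282 × 355.11/365 ≈ 274 Hz.

274 Hz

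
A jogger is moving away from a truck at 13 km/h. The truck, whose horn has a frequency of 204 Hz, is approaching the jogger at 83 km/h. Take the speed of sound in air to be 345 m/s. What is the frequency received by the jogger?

83 km/h = 23.06 m/s; 13 km/h = 3.611 m/s.
General Doppler shift: f' = f · (v − v_o)/(v − v_s).
f' = 204 × (345 − 3.611)/(345 − 23.06) = 204 × 341.39/321.94 ≈ 216 Hz.

216 Hz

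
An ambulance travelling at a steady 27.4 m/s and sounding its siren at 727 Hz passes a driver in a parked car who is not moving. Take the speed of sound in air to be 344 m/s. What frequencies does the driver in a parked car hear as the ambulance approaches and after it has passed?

Approaching: f₁ = f · v/(v − v_s) = 727 × 344/316.6 ≈ 790 Hz.
Receding: f₂ = f · v/(v + v_s) = 727 × 344/371.4 ≈ 673 Hz.

790 Hz approaching; 673 Hz receding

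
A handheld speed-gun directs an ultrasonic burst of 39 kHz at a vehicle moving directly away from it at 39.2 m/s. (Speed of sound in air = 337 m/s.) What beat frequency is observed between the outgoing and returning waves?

The vehicle first receives the wave as a moving observer: f₁ = f₀ · (v − u)/v = 39 × (337 − 39.2)/337 ≈ 34.46 kHz.
The reflection then acts as a moving source: f₂ = f₁ · v/(v + u) ≈ 30.87 kHz.
Equivalently f₂ = f₀ · (v − u)/(v + u).
Beat frequency (with f₀ = 39000 Hz): |f₂ − f₀| = 2u·f₀/(v + u) = 2 × 39.2 × 39000/376.2 ≈ 8128 Hz.

8128 Hz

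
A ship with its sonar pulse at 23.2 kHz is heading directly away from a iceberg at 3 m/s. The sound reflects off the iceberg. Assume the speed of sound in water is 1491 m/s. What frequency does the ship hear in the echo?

The iceberg receives the sound from a moving source: f₁ = f₀ · v/(v + v_e) = 23.2 × 1491/1494 ≈ 23.2 kHz.
On the return leg the ship is a moving observer: f₂ = f₁ · (v − v_e)/v = 23.2 × 1488/1491 ≈ 23.1 kHz.

23.1 kHz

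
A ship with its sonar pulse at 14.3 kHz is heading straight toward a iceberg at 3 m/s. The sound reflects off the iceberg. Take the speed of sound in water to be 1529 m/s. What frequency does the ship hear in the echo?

The iceberg receives the sound from a moving source: f₁ = f₀ · v/(v − v_e) = 14.3 × 1529/1526 ≈ 14.33 kHz.
On the return leg the ship is a moving observer: f₂ = f₁ · (v + v_e)/v = 14.33 × 1532/1529 ≈ 14.36 kHz.
Equivalently f₂ = f₀ · (v + v_e)/(v − v_e).

14.36 kHz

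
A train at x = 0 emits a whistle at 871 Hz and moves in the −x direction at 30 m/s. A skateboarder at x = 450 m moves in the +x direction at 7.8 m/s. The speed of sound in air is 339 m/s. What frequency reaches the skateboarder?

The observer lies on the +x side, so the source is heading away from the observer and the observer is heading away from the source.
General Doppler shift: f' = f · (v − v_o)/(v + v_s).
f' = 871 × (339 − 7.8)/(339 + 30) = 871 × 331.2/369 ≈ 782 Hz.

782 Hz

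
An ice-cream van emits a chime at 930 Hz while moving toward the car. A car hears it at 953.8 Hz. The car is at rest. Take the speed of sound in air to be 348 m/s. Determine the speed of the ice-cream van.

f' = f · v/(v − v_s) ⇒ v_s = v · |1 − f/f'|.
v_s = 348 × |1 − 930/953.8| = 348 × 0.02495 ≈ 8.7 m/s.

8.7 m/s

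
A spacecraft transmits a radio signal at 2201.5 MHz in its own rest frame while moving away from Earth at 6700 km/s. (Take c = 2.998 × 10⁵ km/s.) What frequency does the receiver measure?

β = v/c = 6700/299800 = 0.0223.
Relativistic Doppler for frequency: f' = f₀ · √((1 − β)/(1 + β)).
f' = 2201.5 × √(0.9777/1.0223) = 2201.5 × 0.97790 ≈ 2152.8 MHz.

2152.8 MHz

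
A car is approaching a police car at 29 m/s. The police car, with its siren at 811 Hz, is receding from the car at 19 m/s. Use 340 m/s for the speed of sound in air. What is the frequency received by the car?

834 Hz

Both move, so f' = f · (v + v_o)/(v + v_s).
f' = 811 × (340 + 29)/(340 + 19) = 811 × 369/359 ≈ 834 Hz.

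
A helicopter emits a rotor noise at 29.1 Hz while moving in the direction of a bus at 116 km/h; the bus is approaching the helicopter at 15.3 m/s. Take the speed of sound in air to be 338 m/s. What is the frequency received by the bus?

116 km/h = 32.22 m/s.
With source approaching and observer approaching, f' = f · (v + v_o)/(v − v_s).
f' = 29.1 × (338 + 15.3)/(338 − 32.22) = 29.1 × 353.3/305.78 ≈ 33.6 Hz.

33.6 Hz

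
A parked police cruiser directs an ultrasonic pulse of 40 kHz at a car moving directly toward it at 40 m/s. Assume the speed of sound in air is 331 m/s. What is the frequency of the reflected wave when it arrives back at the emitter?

51.0 kHz

At the car (a moving observer), f₁ = f₀ · (v + u)/v = 40 × 371/331 ≈ 44.8 kHz.
On reflection it acts as a source moving toward the stationary detector: f₂ = f₁ · v/(v − u) = 44.8 × 331/291 ≈ 51.0 kHz.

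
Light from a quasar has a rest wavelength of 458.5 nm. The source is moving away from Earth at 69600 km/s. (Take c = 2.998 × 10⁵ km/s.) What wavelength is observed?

580.8 nm

β = v/c = 69600/299800 = 0.2322.
Relativistic Doppler for wavelength: λ' = λ₀ · √((1 + β)/(1 − β)).
λ' = 458.5 × √(1.2322/0.7678) = 458.5 × 1.26676 ≈ 580.8 nm.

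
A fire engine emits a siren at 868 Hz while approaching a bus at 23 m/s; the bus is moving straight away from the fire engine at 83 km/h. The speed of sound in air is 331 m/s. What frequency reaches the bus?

868 Hz

83 km/h = 23.06 m/s.
General Doppler shift: f' = f · (v − v_o)/(v − v_s).
f' = 868 × (331 − 23.06)/(331 − 23) = 868 × 307.94/308 ≈ 868 Hz.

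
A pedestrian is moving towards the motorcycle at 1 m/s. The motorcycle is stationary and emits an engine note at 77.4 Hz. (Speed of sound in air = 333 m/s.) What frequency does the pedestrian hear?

78 Hz

Moving observer, stationary source: f' = f · (v + v_o)/v.
f' = 77.4 × (333 + 1)/333 = 77.4 × 334/333 ≈ 78 Hz.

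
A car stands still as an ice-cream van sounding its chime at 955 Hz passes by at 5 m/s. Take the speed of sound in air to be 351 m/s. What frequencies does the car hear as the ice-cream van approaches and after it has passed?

969 Hz approaching; 942 Hz receding

Approaching: f₁ = f · v/(v − v_s) = 955 × 351/346 ≈ 969 Hz.
Receding: f₂ = f · v/(v + v_s) = 955 × 351/356 ≈ 942 Hz.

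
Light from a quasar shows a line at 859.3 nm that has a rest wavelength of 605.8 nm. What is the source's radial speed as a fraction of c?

0.336

λ'/λ₀ = 1.4185 > 1 (redshift), so the source is receding.
λ'/λ₀ = √((1 + β)/(1 − β)) for a receding source ⇒ β = (r² − 1)/(r² + 1) with r = λ'/λ₀.
β = (2.0120 − 1)/(2.0120 + 1) ≈ 0.336.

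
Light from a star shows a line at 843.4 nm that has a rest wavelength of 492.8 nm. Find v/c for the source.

λ'/λ₀ = 1.7114 > 1 (redshift), so the source is receding.
λ'/λ₀ = √((1 + β)/(1 − β)) for a receding source ⇒ β = (r² − 1)/(r² + 1) with r = λ'/λ₀.
β = (2.9290 − 1)/(2.9290 + 1) ≈ 0.491.

0.491c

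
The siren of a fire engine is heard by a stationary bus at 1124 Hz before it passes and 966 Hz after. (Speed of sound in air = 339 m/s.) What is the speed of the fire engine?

f₁/f₂ = (v + v_s)/(v − v_s), so v_s = v · (f₁ − f₂)/(f₁ + f₂).
v_s = 339 × (1124 − 966)/(1124 + 966) = 339 × 158/2090 ≈ 26 m/s.

26 m/s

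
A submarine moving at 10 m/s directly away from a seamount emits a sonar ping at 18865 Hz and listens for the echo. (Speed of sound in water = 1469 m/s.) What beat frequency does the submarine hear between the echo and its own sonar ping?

255 Hz

The seamount receives the sound from a moving source: f₁ = f₀ · v/(v + v_e) = 18865 × 1469/1479 ≈ 18737 Hz.
On the return leg the submarine is a moving observer: f₂ = f₁ · (v − v_e)/v = 18737 × 1459/1469 ≈ 18610 Hz.
Beat against the emitted tone: |f₂ − f₀| = 2v_e·f₀/(v + v_e) = 2 × 10 × 18865/1479 ≈ 255 Hz.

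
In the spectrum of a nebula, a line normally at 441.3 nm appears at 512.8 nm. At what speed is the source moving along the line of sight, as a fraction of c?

λ'/λ₀ = 1.1620 > 1 (redshift), so the source is receding.
λ'/λ₀ = √((1 + β)/(1 − β)) for a receding source ⇒ β = (r² − 1)/(r² + 1) with r = λ'/λ₀.
β = (1.3503 − 1)/(1.3503 + 1) ≈ 0.149.

0.149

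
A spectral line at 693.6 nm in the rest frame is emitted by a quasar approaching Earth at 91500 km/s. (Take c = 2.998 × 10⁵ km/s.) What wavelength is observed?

β = v/c = 91500/299800 = 0.3052.
Relativistic Doppler for wavelength: λ' = λ₀ · √((1 − β)/(1 + β)).
λ' = 693.6 × √(0.6948/1.3052) = 693.6 × 0.72961 ≈ 506.1 nm.

506.1 nm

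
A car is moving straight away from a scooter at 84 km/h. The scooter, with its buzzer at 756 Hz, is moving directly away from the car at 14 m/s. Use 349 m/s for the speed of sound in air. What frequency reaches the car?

84 km/h = 23.33 m/s.
With source receding and observer receding, f' = f · (v − v_o)/(v + v_s).
f' = 756 × (349 − 23.33)/(349 + 14) = 756 × 325.67/363 ≈ 678 Hz.

678 Hz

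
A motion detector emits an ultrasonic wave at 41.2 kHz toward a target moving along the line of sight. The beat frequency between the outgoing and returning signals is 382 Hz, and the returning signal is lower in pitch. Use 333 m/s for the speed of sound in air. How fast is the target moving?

1.55 m/s

Double Doppler shift off a moving reflector: f₂ = f₀ · (v + u)/(v − u) (u > 0 toward emitter).
Returning signal is lower, so f₂ = f₀ − Δf = 41200 − 382 = 40818 Hz.
Rearranging, u = v · (f₂ − f₀)/(f₂ + f₀) = 333 × -382/82018 ≈ -1.55 m/s.
So the target is moving at 1.55 m/s away from the emitter.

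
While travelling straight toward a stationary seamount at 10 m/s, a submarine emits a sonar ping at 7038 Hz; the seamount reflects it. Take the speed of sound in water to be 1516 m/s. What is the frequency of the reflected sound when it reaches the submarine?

The seamount receives the sound from a moving source: f₁ = f₀ · v/(v − v_e) = 7038 × 1516/1506 ≈ 7085 Hz.
On the return leg the submarine is a moving observer: f₂ = f₁ · (v + v_e)/v = 7085 × 1526/1516 ≈ 7131 Hz.
Equivalently f₂ = f₀ · (v + v_e)/(v − v_e).

7131 Hz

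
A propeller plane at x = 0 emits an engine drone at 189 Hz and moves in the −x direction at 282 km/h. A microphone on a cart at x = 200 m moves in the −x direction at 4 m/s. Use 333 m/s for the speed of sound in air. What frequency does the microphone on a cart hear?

282 km/h = 78.33 m/s.
The observer lies on the +x side, so the source is heading away from the observer and the observer is heading toward the source.
With source receding and observer approaching, f' = f · (v + v_o)/(v + v_s).
f' = 189 × (333 + 4)/(333 + 78.33) = 189 × 337/411.33 ≈ 155 Hz.

155 Hz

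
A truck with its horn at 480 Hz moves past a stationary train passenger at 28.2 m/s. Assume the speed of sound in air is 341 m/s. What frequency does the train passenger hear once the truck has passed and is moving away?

443 Hz

Receding: f₂ = f · v/(v + v_s) = 480 × 341/369.2 ≈ 443 Hz.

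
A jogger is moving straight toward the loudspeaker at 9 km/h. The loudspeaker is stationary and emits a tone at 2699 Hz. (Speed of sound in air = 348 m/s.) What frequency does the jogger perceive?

2718 Hz

9 km/h = 2.5 m/s.
Moving observer, stationary source: f' = f · (v + v_o)/v.
f' = 2699 × (348 + 2.5)/348 = 2699 × 350.5/348 ≈ 2718 Hz.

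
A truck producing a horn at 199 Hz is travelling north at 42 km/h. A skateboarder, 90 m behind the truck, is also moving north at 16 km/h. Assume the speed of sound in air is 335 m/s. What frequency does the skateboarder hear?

42 km/h = 11.67 m/s; 16 km/h = 4.444 m/s.
The skateboarder is behind, so the truck is moving away from it while the skateboarder is moving toward the truck.
Both move, so f' = f · (v + v_o)/(v + v_s).
f' = 199 × (335 + 4.444)/(335 + 11.67) = 199 × 339.44/346.67 ≈ 195 Hz.

195 Hz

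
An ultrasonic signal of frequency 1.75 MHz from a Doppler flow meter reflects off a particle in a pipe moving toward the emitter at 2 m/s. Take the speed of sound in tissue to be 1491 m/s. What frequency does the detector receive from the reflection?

The particle in a pipe first receives the wave as a moving observer: f₁ = f₀ · (v + u)/v = 1.75 × (1491 + 2)/1491 ≈ 1.7523 MHz.
On reflection it acts as a source moving toward the stationary detector: f₂ = f₁ · v/(v − u) = 1.7523 × 1491/1489 ≈ 1.7547 MHz.
Equivalently f₂ = f₀ · (v + u)/(v − u).

1.7547 MHz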